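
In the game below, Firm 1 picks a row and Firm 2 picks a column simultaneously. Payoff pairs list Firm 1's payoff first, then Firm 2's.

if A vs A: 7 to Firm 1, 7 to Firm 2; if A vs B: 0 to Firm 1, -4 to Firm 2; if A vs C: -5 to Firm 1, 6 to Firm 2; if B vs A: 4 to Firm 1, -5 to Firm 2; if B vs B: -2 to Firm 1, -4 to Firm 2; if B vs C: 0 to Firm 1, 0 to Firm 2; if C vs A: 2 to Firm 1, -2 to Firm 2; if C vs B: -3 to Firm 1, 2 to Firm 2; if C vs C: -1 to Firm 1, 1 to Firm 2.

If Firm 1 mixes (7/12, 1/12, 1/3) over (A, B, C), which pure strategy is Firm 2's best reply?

C

Compute Firm 2's expected payoff from each pure strategy against the given mix.
A: (7/12)·7 + (1/12)·(-5) + (1/3)·(-2) = 3
B: (7/12)·(-4) + (1/12)·(-4) + (1/3)·2 = -2
C: (7/12)·6 + (1/12)·0 + (1/3)·1 = 23/6
Highest expected payoff is 23/6, from C.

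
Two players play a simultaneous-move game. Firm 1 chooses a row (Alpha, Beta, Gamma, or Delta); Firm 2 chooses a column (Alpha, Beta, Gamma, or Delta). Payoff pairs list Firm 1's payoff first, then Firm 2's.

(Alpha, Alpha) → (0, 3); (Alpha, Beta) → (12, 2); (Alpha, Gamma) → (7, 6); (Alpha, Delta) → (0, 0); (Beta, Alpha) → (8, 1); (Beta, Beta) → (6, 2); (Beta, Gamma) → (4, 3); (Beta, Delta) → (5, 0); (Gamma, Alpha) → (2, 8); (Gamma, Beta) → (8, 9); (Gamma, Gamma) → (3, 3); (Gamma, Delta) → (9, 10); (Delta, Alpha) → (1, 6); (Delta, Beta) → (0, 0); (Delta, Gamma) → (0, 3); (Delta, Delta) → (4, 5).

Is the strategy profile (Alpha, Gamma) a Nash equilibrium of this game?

Yes

Holding Firm 2 at Gamma: Firm 1 gets 7 from Alpha, versus 4 from Beta, 3 from Gamma, 0 from Delta. No profitable deviation for Firm 1.
Holding Firm 1 at Alpha: Firm 2 gets 6 from Gamma, versus 3 from Alpha, 2 from Beta, 0 from Delta. No profitable deviation for Firm 2 either.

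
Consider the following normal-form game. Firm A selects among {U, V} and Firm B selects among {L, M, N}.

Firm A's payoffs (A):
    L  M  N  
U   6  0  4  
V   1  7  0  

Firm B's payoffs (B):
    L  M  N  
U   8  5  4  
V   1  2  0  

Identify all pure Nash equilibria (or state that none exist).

(U, L) and (V, M)

A profile is a Nash equilibrium when each player is best-responding to the other.
Firm A's best responses — vs L: U (payoff 6); vs M: V (payoff 7); vs N: U (payoff 4).
Firm B's best responses — vs U: L (payoff 8); vs V: M (payoff 2).
Mutual best responses occur at (U, L) and (V, M); at each, neither player gains by switching.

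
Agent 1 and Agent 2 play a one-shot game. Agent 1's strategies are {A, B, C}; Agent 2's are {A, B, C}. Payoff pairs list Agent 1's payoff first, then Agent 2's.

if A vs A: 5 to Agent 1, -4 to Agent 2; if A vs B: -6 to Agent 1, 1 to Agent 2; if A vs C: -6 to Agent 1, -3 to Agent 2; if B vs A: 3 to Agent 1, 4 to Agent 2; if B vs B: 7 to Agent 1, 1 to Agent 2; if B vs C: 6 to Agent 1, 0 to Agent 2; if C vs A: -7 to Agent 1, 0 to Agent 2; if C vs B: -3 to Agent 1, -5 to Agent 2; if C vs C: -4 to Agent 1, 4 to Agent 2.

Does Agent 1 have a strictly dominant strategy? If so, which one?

Check whether one of Agent 1's strategies beats all alternatives regardless of what the opponent does.
A is not dominant: against B, B gives 7 > -6.
B is not dominant: against A, A gives 5 > 3.
C is not dominant: against A, A gives 5 > -7.
No single strategy is best against every opponent action.

None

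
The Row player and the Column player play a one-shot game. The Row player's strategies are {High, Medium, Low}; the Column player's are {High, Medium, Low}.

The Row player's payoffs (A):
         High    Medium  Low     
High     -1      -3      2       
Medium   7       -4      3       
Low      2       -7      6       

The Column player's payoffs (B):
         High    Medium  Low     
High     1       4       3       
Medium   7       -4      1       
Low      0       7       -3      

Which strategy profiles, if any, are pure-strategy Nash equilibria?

Find each player's best response to every opponent strategy; NE are the intersections.
The Row player's best responses — vs High: Medium (payoff 7); vs Medium: High (payoff -3); vs Low: Low (payoff 6).
The Column player's best responses — vs High: Medium (payoff 4); vs Medium: High (payoff 7); vs Low: Medium (payoff 7).
Mutual best responses occur at (High, Medium) and (Medium, High); at each, neither player gains by switching.

(High, Medium) and (Medium, High)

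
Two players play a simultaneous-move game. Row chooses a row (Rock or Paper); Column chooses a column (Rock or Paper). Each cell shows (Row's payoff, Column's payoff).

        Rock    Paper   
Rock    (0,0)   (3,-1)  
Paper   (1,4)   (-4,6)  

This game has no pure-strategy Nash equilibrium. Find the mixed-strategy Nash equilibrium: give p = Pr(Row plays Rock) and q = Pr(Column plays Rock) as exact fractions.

p = 2/3, q = 7/8

In a mixed NE each player is indifferent between their pure strategies, so the opponent's mix sets the indifference.
Column indifferent between Rock and Paper: p·0 + (1−p)·4 = p·(-1) + (1−p)·6 ⟹ 4 + (-4)p = 6 + (-7)p ⟹ p = 2/3.
Row indifferent between Rock and Paper: q·0 + (1−q)·3 = q·1 + (1−q)·(-4) ⟹ 3 + (-3)q = (-4) + 5q ⟹ q = 7/8.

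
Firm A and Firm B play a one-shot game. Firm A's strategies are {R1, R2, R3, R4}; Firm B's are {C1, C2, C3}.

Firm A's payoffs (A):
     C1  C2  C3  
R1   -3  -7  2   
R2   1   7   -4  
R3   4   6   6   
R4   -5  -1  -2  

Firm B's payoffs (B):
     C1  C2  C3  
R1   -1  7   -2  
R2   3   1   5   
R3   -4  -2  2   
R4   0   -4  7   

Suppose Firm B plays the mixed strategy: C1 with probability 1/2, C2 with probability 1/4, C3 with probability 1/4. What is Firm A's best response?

Compute Firm A's expected payoff from each pure strategy against the given mix.
R1: (1/2)·(-3) + (1/4)·(-7) + (1/4)·2 = -11/4
R2: (1/2)·1 + (1/4)·7 + (1/4)·(-4) = 5/4
R3: (1/2)·4 + (1/4)·6 + (1/4)·6 = 5
R4: (1/2)·(-5) + (1/4)·(-1) + (1/4)·(-2) = -13/4
Highest expected payoff is 5, from R3.

R3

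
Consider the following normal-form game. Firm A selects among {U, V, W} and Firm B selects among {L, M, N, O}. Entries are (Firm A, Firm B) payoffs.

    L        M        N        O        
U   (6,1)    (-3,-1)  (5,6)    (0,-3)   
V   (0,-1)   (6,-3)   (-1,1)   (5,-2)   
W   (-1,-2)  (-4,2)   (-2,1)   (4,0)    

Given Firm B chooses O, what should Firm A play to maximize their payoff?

V

With Firm B fixed at O, Firm A's payoffs are: U → 0, V → 5, W → 4.
The maximum is 5, achieved by V.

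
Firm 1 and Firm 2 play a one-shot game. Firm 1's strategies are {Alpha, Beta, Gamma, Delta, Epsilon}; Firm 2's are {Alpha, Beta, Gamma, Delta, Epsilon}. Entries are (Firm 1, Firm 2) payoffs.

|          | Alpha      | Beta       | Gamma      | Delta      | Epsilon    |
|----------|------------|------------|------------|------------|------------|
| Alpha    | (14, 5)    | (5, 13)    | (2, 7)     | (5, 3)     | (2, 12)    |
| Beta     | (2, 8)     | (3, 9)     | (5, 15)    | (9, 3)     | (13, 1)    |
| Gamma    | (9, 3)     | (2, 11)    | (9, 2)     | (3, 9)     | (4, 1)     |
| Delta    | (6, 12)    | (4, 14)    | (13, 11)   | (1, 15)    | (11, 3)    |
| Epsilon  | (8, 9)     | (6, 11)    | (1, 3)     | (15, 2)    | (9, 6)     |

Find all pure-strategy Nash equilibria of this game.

(Epsilon, Beta)

A profile is a Nash equilibrium when each player is best-responding to the other.
Firm 1's best responses — vs Alpha: Alpha (payoff 14); vs Beta: Epsilon (payoff 6); vs Gamma: Delta (payoff 13); vs Delta: Epsilon (payoff 15); vs Epsilon: Beta (payoff 13).
Firm 2's best responses — vs Alpha: Beta (payoff 13); vs Beta: Gamma (payoff 15); vs Gamma: Beta (payoff 11); vs Delta: Delta (payoff 15); vs Epsilon: Beta (payoff 11).
The only mutual best response is (Epsilon, Beta); neither player gains by switching there.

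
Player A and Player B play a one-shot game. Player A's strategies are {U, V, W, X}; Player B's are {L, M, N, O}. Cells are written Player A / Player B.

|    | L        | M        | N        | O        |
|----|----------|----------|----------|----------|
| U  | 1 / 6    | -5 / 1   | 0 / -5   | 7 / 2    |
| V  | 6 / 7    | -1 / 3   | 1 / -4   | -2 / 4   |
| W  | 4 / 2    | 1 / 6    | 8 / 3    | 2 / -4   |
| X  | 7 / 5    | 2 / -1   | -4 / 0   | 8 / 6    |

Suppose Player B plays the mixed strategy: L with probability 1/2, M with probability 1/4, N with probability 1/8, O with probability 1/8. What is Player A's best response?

Compute Player A's expected payoff from each pure strategy against the given mix.
U: (1/2)·1 + (1/4)·(-5) + (1/8)·0 + (1/8)·7 = 1/8
V: (1/2)·6 + (1/4)·(-1) + (1/8)·1 + (1/8)·(-2) = 21/8
W: (1/2)·4 + (1/4)·1 + (1/8)·8 + (1/8)·2 = 7/2
X: (1/2)·7 + (1/4)·2 + (1/8)·(-4) + (1/8)·8 = 9/2
Highest expected payoff is 9/2, from X.

X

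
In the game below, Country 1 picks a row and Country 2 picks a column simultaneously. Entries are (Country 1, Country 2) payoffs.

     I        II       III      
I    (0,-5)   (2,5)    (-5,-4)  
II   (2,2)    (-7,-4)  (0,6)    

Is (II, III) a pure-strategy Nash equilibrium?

Yes

Holding Country 2 at III: Country 1 gets 0 from II, versus -5 from I. No profitable deviation for Country 1.
Holding Country 1 at II: Country 2 gets 6 from III, versus 2 from I, -4 from II. No profitable deviation for Country 2 either.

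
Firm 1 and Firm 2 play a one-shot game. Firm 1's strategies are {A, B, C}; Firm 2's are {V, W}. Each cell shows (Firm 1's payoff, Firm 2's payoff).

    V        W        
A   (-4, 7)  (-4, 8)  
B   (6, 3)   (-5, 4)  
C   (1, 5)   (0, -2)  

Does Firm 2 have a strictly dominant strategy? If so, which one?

None

A strategy is strictly dominant if it gives Firm 2 a strictly higher payoff than every other strategy, against every choice by the opponent.
V is not dominant: against A, W gives 8 > 7.
W is not dominant: against C, V gives 5 > -2.
No single strategy is best against every opponent action.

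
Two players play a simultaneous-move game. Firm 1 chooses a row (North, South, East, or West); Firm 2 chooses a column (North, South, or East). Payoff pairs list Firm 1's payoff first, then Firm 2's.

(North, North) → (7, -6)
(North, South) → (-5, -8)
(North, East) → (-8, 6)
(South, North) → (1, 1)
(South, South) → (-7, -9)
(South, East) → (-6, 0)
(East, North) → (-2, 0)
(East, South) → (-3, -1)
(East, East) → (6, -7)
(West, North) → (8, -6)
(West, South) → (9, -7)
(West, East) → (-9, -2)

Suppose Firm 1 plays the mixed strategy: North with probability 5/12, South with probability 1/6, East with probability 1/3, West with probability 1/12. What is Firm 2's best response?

East

Firm 2's best reply maximizes expected payoff against the mix.
North: (5/12)·(-6) + (1/6)·1 + (1/3)·0 + (1/12)·(-6) = -17/6
South: (5/12)·(-8) + (1/6)·(-9) + (1/3)·(-1) + (1/12)·(-7) = -23/4
East: (5/12)·6 + (1/6)·0 + (1/3)·(-7) + (1/12)·(-2) = 0
Highest expected payoff is 0, from East.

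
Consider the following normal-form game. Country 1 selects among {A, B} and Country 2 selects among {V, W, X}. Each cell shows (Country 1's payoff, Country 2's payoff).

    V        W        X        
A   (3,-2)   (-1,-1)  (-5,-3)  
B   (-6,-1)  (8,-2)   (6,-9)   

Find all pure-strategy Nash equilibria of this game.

No pure-strategy Nash equilibrium

Find each player's best response to every opponent strategy; NE are the intersections.
Country 1's best responses — vs V: A (payoff 3); vs W: B (payoff 8); vs X: B (payoff 6).
Country 2's best responses — vs A: W (payoff -1); vs B: V (payoff -1).
No cell has both players best-responding. For instance, Country 1's best reply to X is B, but against B Country 2 prefers V over X.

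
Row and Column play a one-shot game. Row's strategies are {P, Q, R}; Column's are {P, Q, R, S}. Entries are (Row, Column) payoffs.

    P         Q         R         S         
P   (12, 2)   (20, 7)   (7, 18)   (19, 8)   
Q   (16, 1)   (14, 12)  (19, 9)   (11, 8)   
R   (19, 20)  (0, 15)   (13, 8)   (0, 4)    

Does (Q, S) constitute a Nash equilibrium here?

Holding Column at S: Row gets 11 from Q but could get 19 by switching to P. Row has a profitable deviation.

No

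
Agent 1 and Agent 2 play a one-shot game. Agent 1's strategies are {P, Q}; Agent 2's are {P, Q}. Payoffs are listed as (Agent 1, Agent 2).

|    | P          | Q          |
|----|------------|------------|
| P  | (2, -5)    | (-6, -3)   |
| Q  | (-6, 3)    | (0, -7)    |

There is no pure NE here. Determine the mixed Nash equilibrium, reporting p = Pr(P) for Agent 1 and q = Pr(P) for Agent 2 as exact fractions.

In a mixed NE each player is indifferent between their pure strategies, so the opponent's mix sets the indifference.
Agent 2 indifferent between P and Q: p·(-5) + (1−p)·3 = p·(-3) + (1−p)·(-7) ⟹ 3 + (-8)p = (-7) + 4p ⟹ p = 5/6.
Agent 1 indifferent between P and Q: q·2 + (1−q)·(-6) = q·(-6) + (1−q)·0 ⟹ (-6) + 8q = 0 + (-6)q ⟹ q = 3/7.

p = 5/6, q = 3/7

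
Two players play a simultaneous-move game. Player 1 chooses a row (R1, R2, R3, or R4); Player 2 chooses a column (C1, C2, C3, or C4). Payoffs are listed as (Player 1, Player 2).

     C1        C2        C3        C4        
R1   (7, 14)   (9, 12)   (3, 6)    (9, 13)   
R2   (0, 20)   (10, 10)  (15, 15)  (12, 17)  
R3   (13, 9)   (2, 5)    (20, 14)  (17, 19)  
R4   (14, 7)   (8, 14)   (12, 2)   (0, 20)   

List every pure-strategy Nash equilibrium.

Find each player's best response to every opponent strategy; NE are the intersections.
Player 1's best responses — vs C1: R4 (payoff 14); vs C2: R2 (payoff 10); vs C3: R3 (payoff 20); vs C4: R3 (payoff 17).
Player 2's best responses — vs R1: C1 (payoff 14); vs R2: C1 (payoff 20); vs R3: C4 (payoff 19); vs R4: C4 (payoff 20).
The only mutual best response is (R3, C4); neither player gains by switching there.

(R3, C4)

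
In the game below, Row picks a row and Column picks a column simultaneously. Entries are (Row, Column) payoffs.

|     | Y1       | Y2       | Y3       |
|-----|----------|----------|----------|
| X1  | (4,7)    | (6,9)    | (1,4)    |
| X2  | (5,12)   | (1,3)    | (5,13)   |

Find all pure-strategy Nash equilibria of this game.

Find each player's best response to every opponent strategy; NE are the intersections.
Row's best responses — vs Y1: X2 (payoff 5); vs Y2: X1 (payoff 6); vs Y3: X2 (payoff 5).
Column's best responses — vs X1: Y2 (payoff 9); vs X2: Y3 (payoff 13).
Mutual best responses occur at (X1, Y2) and (X2, Y3); at each, neither player gains by switching.

(X1, Y2) and (X2, Y3)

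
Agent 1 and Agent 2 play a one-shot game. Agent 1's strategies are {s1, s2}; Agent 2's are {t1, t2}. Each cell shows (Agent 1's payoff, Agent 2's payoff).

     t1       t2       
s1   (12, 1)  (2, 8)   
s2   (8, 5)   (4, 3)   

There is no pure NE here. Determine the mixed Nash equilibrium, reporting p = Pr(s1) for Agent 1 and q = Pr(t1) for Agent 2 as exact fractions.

p = 2/9, q = 1/3

In a mixed NE each player is indifferent between their pure strategies, so the opponent's mix sets the indifference.
Agent 2 indifferent between t1 and t2: p·1 + (1−p)·5 = p·8 + (1−p)·3 ⟹ 5 + (-4)p = 3 + 5p ⟹ p = 2/9.
Agent 1 indifferent between s1 and s2: q·12 + (1−q)·2 = q·8 + (1−q)·4 ⟹ 2 + 10q = 4 + 4q ⟹ q = 1/3.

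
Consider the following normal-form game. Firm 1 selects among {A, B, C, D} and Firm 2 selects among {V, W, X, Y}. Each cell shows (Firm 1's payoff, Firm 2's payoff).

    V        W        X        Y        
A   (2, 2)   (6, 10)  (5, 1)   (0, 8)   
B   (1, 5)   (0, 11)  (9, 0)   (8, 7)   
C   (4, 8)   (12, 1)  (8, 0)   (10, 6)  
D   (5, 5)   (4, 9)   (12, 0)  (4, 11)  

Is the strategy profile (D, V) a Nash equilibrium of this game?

No

Holding Firm 2 at V: Firm 1 gets 5 from D, versus 2 from A, 1 from B, 4 from C. No profitable deviation for Firm 1.
Holding Firm 1 at D: Firm 2 gets 5 from V but could get 11 by switching to Y. Firm 2 has a profitable deviation.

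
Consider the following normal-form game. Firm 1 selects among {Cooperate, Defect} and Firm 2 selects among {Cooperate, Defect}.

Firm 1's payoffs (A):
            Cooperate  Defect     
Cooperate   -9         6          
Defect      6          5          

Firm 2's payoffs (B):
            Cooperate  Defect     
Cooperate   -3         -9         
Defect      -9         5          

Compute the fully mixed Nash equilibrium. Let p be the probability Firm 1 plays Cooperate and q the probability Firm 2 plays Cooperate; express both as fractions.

In a mixed NE each player is indifferent between their pure strategies, so the opponent's mix sets the indifference.
Firm 2 indifferent between Cooperate and Defect: p·(-3) + (1−p)·(-9) = p·(-9) + (1−p)·5 ⟹ (-9) + 6p = 5 + (-14)p ⟹ p = 7/10.
Firm 1 indifferent between Cooperate and Defect: q·(-9) + (1−q)·6 = q·6 + (1−q)·5 ⟹ 6 + (-15)q = 5 + 1q ⟹ q = 1/16.

p = 7/10, q = 1/16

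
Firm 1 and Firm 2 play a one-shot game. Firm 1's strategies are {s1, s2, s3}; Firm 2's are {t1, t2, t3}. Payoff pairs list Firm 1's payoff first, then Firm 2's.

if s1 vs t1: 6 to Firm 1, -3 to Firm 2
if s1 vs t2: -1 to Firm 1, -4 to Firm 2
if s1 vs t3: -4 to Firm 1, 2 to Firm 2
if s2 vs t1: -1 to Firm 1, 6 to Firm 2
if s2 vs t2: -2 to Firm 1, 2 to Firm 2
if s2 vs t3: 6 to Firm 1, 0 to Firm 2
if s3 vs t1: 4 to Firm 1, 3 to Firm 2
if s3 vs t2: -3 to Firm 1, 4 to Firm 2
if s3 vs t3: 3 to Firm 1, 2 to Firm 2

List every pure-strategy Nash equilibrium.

None

Find each player's best response to every opponent strategy; NE are the intersections.
Firm 1's best responses — vs t1: s1 (payoff 6); vs t2: s1 (payoff -1); vs t3: s2 (payoff 6).
Firm 2's best responses — vs s1: t3 (payoff 2); vs s2: t1 (payoff 6); vs s3: t2 (payoff 4).
No cell has both players best-responding. For instance, Firm 1's best reply to t1 is s1, but against s1 Firm 2 prefers t3 over t1.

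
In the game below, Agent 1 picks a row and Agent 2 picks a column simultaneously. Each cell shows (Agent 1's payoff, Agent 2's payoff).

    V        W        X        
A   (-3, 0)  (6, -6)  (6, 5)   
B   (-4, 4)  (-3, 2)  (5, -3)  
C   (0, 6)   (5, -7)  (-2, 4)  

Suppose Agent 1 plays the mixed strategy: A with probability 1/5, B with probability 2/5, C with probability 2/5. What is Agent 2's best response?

V

Agent 2's best reply maximizes expected payoff against the mix.
V: (1/5)·0 + (2/5)·4 + (2/5)·6 = 4
W: (1/5)·(-6) + (2/5)·2 + (2/5)·(-7) = -16/5
X: (1/5)·5 + (2/5)·(-3) + (2/5)·4 = 7/5
Highest expected payoff is 4, from V.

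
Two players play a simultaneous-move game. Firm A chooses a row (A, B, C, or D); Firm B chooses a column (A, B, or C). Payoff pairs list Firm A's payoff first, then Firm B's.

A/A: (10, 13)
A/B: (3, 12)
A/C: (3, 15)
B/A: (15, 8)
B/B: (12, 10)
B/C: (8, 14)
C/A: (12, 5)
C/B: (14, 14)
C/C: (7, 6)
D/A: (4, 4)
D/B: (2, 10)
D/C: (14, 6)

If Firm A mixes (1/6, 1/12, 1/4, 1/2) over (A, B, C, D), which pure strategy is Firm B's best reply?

B

Firm B's best reply maximizes expected payoff against the mix.
A: (1/6)·13 + (1/12)·8 + (1/4)·5 + (1/2)·4 = 73/12
B: (1/6)·12 + (1/12)·10 + (1/4)·14 + (1/2)·10 = 34/3
C: (1/6)·15 + (1/12)·14 + (1/4)·6 + (1/2)·6 = 49/6
Highest expected payoff is 34/3, from B.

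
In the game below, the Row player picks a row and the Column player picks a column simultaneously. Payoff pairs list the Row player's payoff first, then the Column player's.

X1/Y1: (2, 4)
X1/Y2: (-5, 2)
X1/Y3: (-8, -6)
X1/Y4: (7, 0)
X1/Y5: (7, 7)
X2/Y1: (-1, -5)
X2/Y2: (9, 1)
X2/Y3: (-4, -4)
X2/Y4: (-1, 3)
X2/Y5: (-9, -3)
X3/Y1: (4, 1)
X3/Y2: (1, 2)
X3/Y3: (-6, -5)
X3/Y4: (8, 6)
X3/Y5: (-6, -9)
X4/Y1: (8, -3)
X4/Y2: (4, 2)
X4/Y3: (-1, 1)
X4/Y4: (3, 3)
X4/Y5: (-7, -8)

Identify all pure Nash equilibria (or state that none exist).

(X1, Y5) and (X3, Y4)

A profile is a Nash equilibrium when each player is best-responding to the other.
The Row player's best responses — vs Y1: X4 (payoff 8); vs Y2: X2 (payoff 9); vs Y3: X4 (payoff -1); vs Y4: X3 (payoff 8); vs Y5: X1 (payoff 7).
The Column player's best responses — vs X1: Y5 (payoff 7); vs X2: Y4 (payoff 3); vs X3: Y4 (payoff 6); vs X4: Y4 (payoff 3).
Mutual best responses occur at (X1, Y5) and (X3, Y4); at each, neither player gains by switching.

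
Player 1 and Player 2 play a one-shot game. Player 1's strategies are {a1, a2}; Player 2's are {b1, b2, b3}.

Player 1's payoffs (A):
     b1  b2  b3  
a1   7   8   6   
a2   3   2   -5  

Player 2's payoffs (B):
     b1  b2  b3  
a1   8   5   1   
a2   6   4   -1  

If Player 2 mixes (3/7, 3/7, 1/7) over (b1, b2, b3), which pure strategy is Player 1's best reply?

a1

Compute Player 1's expected payoff from each pure strategy against the given mix.
a1: (3/7)·7 + (3/7)·8 + (1/7)·6 = 51/7
a2: (3/7)·3 + (3/7)·2 + (1/7)·(-5) = 10/7
Highest expected payoff is 51/7, from a1.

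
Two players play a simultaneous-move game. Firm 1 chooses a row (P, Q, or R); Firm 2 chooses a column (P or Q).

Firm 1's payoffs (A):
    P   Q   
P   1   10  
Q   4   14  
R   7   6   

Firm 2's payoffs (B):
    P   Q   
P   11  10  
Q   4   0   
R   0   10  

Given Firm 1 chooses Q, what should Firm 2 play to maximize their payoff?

P

With Firm 1 fixed at Q, Firm 2's payoffs are: P → 4, Q → 0.
The maximum is 4, achieved by P.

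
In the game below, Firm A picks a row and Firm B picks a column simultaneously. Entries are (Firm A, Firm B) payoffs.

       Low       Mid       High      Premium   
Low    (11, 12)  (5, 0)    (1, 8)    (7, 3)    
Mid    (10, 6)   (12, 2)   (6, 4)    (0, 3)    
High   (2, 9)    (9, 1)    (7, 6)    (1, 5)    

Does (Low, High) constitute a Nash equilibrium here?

Holding Firm B at High: Firm A gets 1 from Low but could get 7 by switching to High. Firm A has a profitable deviation.

No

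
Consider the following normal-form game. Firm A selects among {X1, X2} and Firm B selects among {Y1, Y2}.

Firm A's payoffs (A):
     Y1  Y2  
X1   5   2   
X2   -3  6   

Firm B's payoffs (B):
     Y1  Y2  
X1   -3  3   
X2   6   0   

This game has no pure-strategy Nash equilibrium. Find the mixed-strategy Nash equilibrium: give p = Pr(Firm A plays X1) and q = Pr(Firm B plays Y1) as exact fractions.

p = 1/2, q = 1/3

In a mixed NE each player is indifferent between their pure strategies, so the opponent's mix sets the indifference.
Firm B indifferent between Y1 and Y2: p·(-3) + (1−p)·6 = p·3 + (1−p)·0 ⟹ 6 + (-9)p = 0 + 3p ⟹ p = 1/2.
Firm A indifferent between X1 and X2: q·5 + (1−q)·2 = q·(-3) + (1−q)·6 ⟹ 2 + 3q = 6 + (-9)q ⟹ q = 1/3.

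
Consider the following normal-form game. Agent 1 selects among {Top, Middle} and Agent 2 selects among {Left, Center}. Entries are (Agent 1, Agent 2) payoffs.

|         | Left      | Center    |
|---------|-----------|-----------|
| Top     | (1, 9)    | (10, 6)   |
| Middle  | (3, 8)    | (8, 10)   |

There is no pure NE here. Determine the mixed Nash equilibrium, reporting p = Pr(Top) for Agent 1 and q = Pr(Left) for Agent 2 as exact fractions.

In a mixed NE each player is indifferent between their pure strategies, so the opponent's mix sets the indifference.
Agent 2 indifferent between Left and Center: p·9 + (1−p)·8 = p·6 + (1−p)·10 ⟹ 8 + 1p = 10 + (-4)p ⟹ p = 2/5.
Agent 1 indifferent between Top and Middle: q·1 + (1−q)·10 = q·3 + (1−q)·8 ⟹ 10 + (-9)q = 8 + (-5)q ⟹ q = 1/2.

p = 2/5, q = 1/2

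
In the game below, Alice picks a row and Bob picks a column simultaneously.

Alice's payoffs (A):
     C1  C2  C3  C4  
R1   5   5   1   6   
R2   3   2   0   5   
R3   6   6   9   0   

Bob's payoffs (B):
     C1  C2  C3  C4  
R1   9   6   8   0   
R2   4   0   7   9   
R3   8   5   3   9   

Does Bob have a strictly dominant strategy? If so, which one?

None

Check whether one of Bob's strategies beats all alternatives regardless of what the opponent does.
C1 is not dominant: against R2, C3 gives 7 > 4.
C2 is not dominant: against R1, C1 gives 9 > 6.
C3 is not dominant: against R1, C1 gives 9 > 8.
C4 is not dominant: against R1, C1 gives 9 > 0.
No single strategy is best against every opponent action.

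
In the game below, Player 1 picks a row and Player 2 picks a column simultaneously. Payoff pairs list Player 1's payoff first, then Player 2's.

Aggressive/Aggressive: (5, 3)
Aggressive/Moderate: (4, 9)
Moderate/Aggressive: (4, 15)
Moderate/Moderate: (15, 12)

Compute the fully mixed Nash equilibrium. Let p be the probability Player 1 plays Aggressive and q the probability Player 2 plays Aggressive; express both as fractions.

In a mixed NE each player is indifferent between their pure strategies, so the opponent's mix sets the indifference.
Player 2 indifferent between Aggressive and Moderate: p·3 + (1−p)·15 = p·9 + (1−p)·12 ⟹ 15 + (-12)p = 12 + (-3)p ⟹ p = 1/3.
Player 1 indifferent between Aggressive and Moderate: q·5 + (1−q)·4 = q·4 + (1−q)·15 ⟹ 4 + 1q = 15 + (-11)q ⟹ q = 11/12.

p = 1/3, q = 11/12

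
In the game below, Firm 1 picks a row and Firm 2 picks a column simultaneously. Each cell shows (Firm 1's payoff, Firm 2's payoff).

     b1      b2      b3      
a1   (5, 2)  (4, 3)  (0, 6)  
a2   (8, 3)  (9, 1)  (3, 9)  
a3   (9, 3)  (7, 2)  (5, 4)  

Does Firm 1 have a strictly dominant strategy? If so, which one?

A strategy is strictly dominant if it gives Firm 1 a strictly higher payoff than every other strategy, against every choice by the opponent.
a1 is not dominant: against b1, a2 gives 8 > 5.
a2 is not dominant: against b1, a3 gives 9 > 8.
a3 is not dominant: against b2, a2 gives 9 > 7.
No single strategy is best against every opponent action.

None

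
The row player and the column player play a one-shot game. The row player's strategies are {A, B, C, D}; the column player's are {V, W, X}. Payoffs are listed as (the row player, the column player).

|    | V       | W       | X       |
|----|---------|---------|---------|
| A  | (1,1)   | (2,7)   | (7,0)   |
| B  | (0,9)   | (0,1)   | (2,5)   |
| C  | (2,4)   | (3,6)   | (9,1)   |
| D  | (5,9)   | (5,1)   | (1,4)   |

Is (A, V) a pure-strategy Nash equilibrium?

No

Holding the column player at V: the row player gets 1 from A but could get 5 by switching to D. The row player has a profitable deviation.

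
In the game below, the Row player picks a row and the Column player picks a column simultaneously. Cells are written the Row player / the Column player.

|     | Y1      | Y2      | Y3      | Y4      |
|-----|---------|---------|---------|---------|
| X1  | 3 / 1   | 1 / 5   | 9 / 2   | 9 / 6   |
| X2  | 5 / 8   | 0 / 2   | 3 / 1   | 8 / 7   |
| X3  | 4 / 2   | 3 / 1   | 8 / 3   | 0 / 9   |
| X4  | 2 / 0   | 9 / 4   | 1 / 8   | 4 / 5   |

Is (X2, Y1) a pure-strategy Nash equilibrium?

Holding the Column player at Y1: the Row player gets 5 from X2, versus 3 from X1, 4 from X3, 2 from X4. No profitable deviation for the Row player.
Holding the Row player at X2: the Column player gets 8 from Y1, versus 2 from Y2, 1 from Y3, 7 from Y4. No profitable deviation for the Column player either.

Yes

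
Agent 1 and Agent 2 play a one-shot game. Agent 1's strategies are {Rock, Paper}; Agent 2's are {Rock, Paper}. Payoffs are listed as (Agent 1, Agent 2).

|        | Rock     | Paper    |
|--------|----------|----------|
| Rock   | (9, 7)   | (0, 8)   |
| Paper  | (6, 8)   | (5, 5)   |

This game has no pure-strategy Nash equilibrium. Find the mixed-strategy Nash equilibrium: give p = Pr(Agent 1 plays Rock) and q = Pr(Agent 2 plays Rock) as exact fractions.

Each player's mixing probability is pinned down by making the *other* player indifferent.
Agent 2 indifferent between Rock and Paper: p·7 + (1−p)·8 = p·8 + (1−p)·5 ⟹ 8 + (-1)p = 5 + 3p ⟹ p = 3/4.
Agent 1 indifferent between Rock and Paper: q·9 + (1−q)·0 = q·6 + (1−q)·5 ⟹ 0 + 9q = 5 + 1q ⟹ q = 5/8.

p = 3/4, q = 5/8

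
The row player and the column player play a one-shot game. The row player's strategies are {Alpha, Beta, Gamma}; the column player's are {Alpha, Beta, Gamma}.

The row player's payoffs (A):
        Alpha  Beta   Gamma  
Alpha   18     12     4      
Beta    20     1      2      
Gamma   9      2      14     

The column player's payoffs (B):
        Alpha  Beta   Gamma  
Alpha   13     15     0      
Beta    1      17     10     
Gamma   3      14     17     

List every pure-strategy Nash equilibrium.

(Alpha, Beta) and (Gamma, Gamma)

Find each player's best response to every opponent strategy; NE are the intersections.
The row player's best responses — vs Alpha: Beta (payoff 20); vs Beta: Alpha (payoff 12); vs Gamma: Gamma (payoff 14).
The column player's best responses — vs Alpha: Beta (payoff 15); vs Beta: Beta (payoff 17); vs Gamma: Gamma (payoff 17).
Mutual best responses occur at (Alpha, Beta) and (Gamma, Gamma); at each, neither player gains by switching.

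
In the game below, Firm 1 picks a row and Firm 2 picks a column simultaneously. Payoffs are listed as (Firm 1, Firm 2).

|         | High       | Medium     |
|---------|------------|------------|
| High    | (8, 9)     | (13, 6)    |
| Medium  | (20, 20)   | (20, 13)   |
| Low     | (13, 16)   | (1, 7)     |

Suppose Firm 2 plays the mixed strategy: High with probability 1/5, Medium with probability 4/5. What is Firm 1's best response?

Firm 1's best reply maximizes expected payoff against the mix.
High: (1/5)·8 + (4/5)·13 = 12
Medium: (1/5)·20 + (4/5)·20 = 20
Low: (1/5)·13 + (4/5)·1 = 17/5
Highest expected payoff is 20, from Medium.

Medium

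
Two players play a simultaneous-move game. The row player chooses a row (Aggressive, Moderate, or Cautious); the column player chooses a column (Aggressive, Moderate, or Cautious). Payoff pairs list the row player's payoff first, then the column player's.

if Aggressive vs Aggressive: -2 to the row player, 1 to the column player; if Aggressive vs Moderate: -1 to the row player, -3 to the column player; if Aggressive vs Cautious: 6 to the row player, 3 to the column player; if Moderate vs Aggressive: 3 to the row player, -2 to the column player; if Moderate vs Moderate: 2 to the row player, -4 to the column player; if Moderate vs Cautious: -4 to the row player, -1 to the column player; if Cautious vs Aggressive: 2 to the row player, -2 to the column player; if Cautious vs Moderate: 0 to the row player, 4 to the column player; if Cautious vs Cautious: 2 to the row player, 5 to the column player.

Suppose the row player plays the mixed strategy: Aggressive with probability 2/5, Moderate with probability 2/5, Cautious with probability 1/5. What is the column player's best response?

Compute the column player's expected payoff from each pure strategy against the given mix.
Aggressive: (2/5)·1 + (2/5)·(-2) + (1/5)·(-2) = -4/5
Moderate: (2/5)·(-3) + (2/5)·(-4) + (1/5)·4 = -2
Cautious: (2/5)·3 + (2/5)·(-1) + (1/5)·5 = 9/5
Highest expected payoff is 9/5, from Cautious.

Cautious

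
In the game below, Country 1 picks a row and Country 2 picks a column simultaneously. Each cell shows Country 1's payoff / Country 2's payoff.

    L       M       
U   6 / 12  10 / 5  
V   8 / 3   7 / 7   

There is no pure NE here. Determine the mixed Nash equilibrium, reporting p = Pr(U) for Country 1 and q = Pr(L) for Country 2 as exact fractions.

p = 4/11, q = 3/5

In a mixed NE each player is indifferent between their pure strategies, so the opponent's mix sets the indifference.
Country 2 indifferent between L and M: p·12 + (1−p)·3 = p·5 + (1−p)·7 ⟹ 3 + 9p = 7 + (-2)p ⟹ p = 4/11.
Country 1 indifferent between U and V: q·6 + (1−q)·10 = q·8 + (1−q)·7 ⟹ 10 + (-4)q = 7 + 1q ⟹ q = 3/5.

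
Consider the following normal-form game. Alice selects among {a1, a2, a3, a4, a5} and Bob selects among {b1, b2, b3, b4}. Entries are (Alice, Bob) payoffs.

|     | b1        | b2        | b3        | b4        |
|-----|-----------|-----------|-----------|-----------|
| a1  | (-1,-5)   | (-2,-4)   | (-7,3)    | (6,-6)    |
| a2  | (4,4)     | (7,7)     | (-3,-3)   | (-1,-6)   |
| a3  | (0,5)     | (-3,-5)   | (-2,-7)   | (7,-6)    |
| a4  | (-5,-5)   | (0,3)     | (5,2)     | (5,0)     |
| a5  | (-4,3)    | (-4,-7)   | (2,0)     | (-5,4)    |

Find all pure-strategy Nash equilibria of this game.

Check mutual best responses: a cell is a NE iff neither player can gain by unilaterally deviating.
Alice's best responses — vs b1: a2 (payoff 4); vs b2: a2 (payoff 7); vs b3: a4 (payoff 5); vs b4: a3 (payoff 7).
Bob's best responses — vs a1: b3 (payoff 3); vs a2: b2 (payoff 7); vs a3: b1 (payoff 5); vs a4: b2 (payoff 3); vs a5: b4 (payoff 4).
The only mutual best response is (a2, b2); neither player gains by switching there.

(a2, b2)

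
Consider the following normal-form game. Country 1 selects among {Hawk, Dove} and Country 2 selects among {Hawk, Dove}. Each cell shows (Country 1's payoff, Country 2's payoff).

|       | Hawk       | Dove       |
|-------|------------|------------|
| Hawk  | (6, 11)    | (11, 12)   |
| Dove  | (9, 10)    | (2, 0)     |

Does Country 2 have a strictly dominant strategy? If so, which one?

Check whether one of Country 2's strategies beats all alternatives regardless of what the opponent does.
Hawk is not dominant: against Hawk, Dove gives 12 > 11.
Dove is not dominant: against Dove, Hawk gives 10 > 0.
No single strategy is best against every opponent action.

None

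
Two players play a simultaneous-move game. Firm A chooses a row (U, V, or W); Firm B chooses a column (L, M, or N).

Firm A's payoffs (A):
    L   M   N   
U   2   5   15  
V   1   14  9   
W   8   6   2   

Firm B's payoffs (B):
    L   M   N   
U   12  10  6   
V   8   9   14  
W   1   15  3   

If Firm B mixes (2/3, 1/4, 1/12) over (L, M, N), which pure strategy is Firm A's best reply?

Firm A's best reply maximizes expected payoff against the mix.
U: (2/3)·2 + (1/4)·5 + (1/12)·15 = 23/6
V: (2/3)·1 + (1/4)·14 + (1/12)·9 = 59/12
W: (2/3)·8 + (1/4)·6 + (1/12)·2 = 7
Highest expected payoff is 7, from W.

W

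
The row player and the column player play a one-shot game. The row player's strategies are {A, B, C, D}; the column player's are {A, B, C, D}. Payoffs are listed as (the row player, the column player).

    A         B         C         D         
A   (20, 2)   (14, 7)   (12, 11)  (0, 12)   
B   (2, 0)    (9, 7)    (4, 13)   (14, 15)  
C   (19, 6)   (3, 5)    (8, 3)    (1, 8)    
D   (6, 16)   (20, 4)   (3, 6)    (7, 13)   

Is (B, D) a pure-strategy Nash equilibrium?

Holding the column player at D: the row player gets 14 from B, versus 0 from A, 1 from C, 7 from D. No profitable deviation for the row player.
Holding the row player at B: the column player gets 15 from D, versus 0 from A, 7 from B, 13 from C. No profitable deviation for the column player either.

Yes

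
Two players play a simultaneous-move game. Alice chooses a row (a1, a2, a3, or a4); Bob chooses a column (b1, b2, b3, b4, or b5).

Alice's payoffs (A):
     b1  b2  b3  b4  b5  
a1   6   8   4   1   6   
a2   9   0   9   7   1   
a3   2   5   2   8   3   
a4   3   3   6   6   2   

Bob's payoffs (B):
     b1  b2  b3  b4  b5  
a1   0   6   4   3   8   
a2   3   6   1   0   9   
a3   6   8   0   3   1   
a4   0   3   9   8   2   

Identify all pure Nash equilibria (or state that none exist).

Check mutual best responses: a cell is a NE iff neither player can gain by unilaterally deviating.
Alice's best responses — vs b1: a2 (payoff 9); vs b2: a1 (payoff 8); vs b3: a2 (payoff 9); vs b4: a3 (payoff 8); vs b5: a1 (payoff 6).
Bob's best responses — vs a1: b5 (payoff 8); vs a2: b5 (payoff 9); vs a3: b2 (payoff 8); vs a4: b3 (payoff 9).
The only mutual best response is (a1, b5); neither player gains by switching there.

(a1, b5)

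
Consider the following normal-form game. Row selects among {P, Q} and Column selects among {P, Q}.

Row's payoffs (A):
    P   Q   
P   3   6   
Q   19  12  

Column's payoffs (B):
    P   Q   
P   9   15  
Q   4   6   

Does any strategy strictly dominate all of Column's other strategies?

Q

A strategy is strictly dominant if it gives Column a strictly higher payoff than every other strategy, against every choice by the opponent.
Q strictly dominates: vs P: 15 > 9; vs Q: 6 > 4.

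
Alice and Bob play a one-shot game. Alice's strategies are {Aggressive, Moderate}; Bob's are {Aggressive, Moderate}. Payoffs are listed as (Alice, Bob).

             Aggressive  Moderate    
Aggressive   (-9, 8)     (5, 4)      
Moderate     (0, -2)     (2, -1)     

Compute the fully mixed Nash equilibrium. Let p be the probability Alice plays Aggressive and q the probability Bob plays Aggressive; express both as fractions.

In a mixed NE each player is indifferent between their pure strategies, so the opponent's mix sets the indifference.
Bob indifferent between Aggressive and Moderate: p·8 + (1−p)·(-2) = p·4 + (1−p)·(-1) ⟹ (-2) + 10p = (-1) + 5p ⟹ p = 1/5.
Alice indifferent between Aggressive and Moderate: q·(-9) + (1−q)·5 = q·0 + (1−q)·2 ⟹ 5 + (-14)q = 2 + (-2)q ⟹ q = 1/4.

p = 1/5, q = 1/4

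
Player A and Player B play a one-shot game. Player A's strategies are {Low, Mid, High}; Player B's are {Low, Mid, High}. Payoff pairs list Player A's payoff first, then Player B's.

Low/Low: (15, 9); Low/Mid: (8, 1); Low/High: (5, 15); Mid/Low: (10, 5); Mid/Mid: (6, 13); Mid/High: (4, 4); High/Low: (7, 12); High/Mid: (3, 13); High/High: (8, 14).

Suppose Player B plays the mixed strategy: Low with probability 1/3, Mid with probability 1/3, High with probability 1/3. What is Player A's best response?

Compute Player A's expected payoff from each pure strategy against the given mix.
Low: (1/3)·15 + (1/3)·8 + (1/3)·5 = 28/3
Mid: (1/3)·10 + (1/3)·6 + (1/3)·4 = 20/3
High: (1/3)·7 + (1/3)·3 + (1/3)·8 = 6
Highest expected payoff is 28/3, from Low.

Low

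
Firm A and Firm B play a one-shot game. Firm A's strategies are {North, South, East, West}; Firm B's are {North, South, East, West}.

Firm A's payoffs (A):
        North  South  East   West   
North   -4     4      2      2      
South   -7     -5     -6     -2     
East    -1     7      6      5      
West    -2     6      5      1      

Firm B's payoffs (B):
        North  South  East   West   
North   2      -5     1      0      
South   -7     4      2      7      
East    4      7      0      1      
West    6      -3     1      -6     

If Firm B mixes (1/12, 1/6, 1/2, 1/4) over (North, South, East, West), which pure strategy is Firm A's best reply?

East

Firm A's best reply maximizes expected payoff against the mix.
North: (1/12)·(-4) + (1/6)·4 + (1/2)·2 + (1/4)·2 = 11/6
South: (1/12)·(-7) + (1/6)·(-5) + (1/2)·(-6) + (1/4)·(-2) = -59/12
East: (1/12)·(-1) + (1/6)·7 + (1/2)·6 + (1/4)·5 = 16/3
West: (1/12)·(-2) + (1/6)·6 + (1/2)·5 + (1/4)·1 = 43/12
Highest expected payoff is 16/3, from East.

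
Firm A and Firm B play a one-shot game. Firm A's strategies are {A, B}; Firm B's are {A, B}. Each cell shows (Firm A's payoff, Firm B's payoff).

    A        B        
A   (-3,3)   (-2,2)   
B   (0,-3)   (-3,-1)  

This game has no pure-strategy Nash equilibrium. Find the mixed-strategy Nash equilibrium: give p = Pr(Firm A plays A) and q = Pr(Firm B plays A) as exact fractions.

Each player's mixing probability is pinned down by making the *other* player indifferent.
Firm B indifferent between A and B: p·3 + (1−p)·(-3) = p·2 + (1−p)·(-1) ⟹ (-3) + 6p = (-1) + 3p ⟹ p = 2/3.
Firm A indifferent between A and B: q·(-3) + (1−q)·(-2) = q·0 + (1−q)·(-3) ⟹ (-2) + (-1)q = (-3) + 3q ⟹ q = 1/4.

p = 2/3, q = 1/4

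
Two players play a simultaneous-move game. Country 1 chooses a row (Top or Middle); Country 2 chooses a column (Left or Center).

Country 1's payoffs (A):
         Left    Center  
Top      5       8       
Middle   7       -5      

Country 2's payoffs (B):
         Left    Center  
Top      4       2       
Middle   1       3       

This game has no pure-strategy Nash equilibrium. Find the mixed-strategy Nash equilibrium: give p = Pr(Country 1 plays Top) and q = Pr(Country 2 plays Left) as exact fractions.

p = 1/2, q = 13/15

Each player's mixing probability is pinned down by making the *other* player indifferent.
Country 2 indifferent between Left and Center: p·4 + (1−p)·1 = p·2 + (1−p)·3 ⟹ 1 + 3p = 3 + (-1)p ⟹ p = 1/2.
Country 1 indifferent between Top and Middle: q·5 + (1−q)·8 = q·7 + (1−q)·(-5) ⟹ 8 + (-3)q = (-5) + 12q ⟹ q = 13/15.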